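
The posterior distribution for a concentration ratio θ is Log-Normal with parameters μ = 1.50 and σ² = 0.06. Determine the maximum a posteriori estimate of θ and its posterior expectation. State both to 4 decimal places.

Mode = exp(μ − σ²) = exp(1.44) = 4.2207.
Mean = exp(μ + σ²/2) = exp(1.530) = 4.6182.

MAP = 4.2207, posterior mean = 4.6182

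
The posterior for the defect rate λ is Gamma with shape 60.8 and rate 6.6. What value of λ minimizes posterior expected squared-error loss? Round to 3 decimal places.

Mode = (α−1)/β = 59.8/6.6 = 9.061.
Mean = α/β = 60.8/6.6 = 9.212.
Squared-error loss ⇒ the optimal estimator is the posterior mean.

9.212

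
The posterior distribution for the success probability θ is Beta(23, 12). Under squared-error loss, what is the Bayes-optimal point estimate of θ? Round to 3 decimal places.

0.657

Mode = (23−1)/(23+12−2) = 22/33 = 0.667.
Mean = 23/(23+12) = 23/35 = 0.657.
Squared-error loss ⇒ the optimal estimator is the posterior mean.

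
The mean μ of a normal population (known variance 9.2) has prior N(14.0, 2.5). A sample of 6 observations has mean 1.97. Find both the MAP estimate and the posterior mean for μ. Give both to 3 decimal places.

MAP = 6.543; posterior mean = 6.543

Posterior for μ is Normal. Precision-weighted mean: (1/2.5·14.0 + 6/9.2·1.97) / (1/2.5 + 6/9.2) = 6.543.
A Normal posterior is symmetric, so mode = mean.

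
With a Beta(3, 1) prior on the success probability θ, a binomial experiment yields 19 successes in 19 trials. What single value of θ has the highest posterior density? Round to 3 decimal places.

1.000

Posterior: Beta(3+19, 1+0) = Beta(22, 1).
Since β = 1 ≤ 1 and α > 1, the Beta density is monotone increasing on [0,1]; the mode is at 1.
Mean = 22/(22+1) = 0.957.
This is the posterior mode — the MAP estimate.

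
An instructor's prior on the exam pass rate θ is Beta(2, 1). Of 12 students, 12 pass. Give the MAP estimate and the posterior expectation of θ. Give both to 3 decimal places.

Posterior: Beta(2+12, 1+0) = Beta(14, 1).
Since β = 1 ≤ 1 and α > 1, the Beta density is monotone increasing on [0,1]; the mode is at 1.
Mean = 14/(14+1) = 0.933.
The mean is pulled below the mode by the posterior's left skew.

θ_MAP = 1.000, E[θ|data] = 0.933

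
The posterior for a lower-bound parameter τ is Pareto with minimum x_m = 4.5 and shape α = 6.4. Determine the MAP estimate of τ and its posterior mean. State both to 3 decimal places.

MAP = 4.500, posterior mean = 5.333

The Pareto density is strictly decreasing on [x_m, ∞), so the mode is x_m = 4.500.
Mean = α·x_m/(α−1) = 6.4·4.5/5.4 = 5.333.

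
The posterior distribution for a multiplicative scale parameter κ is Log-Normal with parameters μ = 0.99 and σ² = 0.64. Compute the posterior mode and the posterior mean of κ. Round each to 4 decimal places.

MAP = 1.4191, posterior mean = 3.7062

Mode = exp(μ − σ²) = exp(0.35) = 1.4191.
Mean = exp(μ + σ²/2) = exp(1.310) = 3.7062.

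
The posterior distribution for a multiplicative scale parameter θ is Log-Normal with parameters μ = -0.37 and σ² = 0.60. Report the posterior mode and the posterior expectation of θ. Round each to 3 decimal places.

MAP: 0.379. Posterior mean: 0.932.

Mode = exp(μ − σ²) = exp(-0.97) = 0.379.
Mean = exp(μ + σ²/2) = exp(-0.070) = 0.932.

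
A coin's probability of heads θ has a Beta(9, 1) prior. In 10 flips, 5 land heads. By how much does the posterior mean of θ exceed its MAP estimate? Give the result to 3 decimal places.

Posterior: Beta(9+5, 1+5) = Beta(14, 6).
Mode = (14−1)/(14+6−2) = 13/18 = 0.722.
Mean = 14/(14+6) = 14/20 = 0.700.
Difference = 0.700 − 0.722 = -0.022.

-0.022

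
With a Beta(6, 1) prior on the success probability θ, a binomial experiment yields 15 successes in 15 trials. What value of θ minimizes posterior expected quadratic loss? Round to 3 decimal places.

0.955

Posterior: Beta(6+15, 1+0) = Beta(21, 1).
Since β = 1 ≤ 1 and α > 1, the Beta density is monotone increasing on [0,1]; the mode is at 1.
Mean = 21/(21+1) = 0.955.
Quadratic loss ⇒ the optimal estimator is the posterior mean.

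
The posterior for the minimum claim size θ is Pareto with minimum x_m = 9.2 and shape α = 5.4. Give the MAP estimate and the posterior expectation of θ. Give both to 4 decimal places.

MAP = 9.2000; posterior mean = 11.2909

The Pareto density is strictly decreasing on [x_m, ∞), so the mode is x_m = 9.2000.
Mean = α·x_m/(α−1) = 5.4·9.2/4.4 = 11.2909.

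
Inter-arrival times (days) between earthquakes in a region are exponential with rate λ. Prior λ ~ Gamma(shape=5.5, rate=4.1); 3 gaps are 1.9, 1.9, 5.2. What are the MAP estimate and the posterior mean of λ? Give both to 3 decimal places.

MAP: 0.573. Posterior mean: 0.649.

Σ times = 9.0. Posterior: Gamma(shape = 5.5+3 = 8.5, rate = 4.1+9.0 = 13.1).
Mode = (α−1)/β = 7.5/13.1 = 0.573.
Mean = α/β = 8.5/13.1 = 0.649.
Mean > mode: the posterior has a right tail.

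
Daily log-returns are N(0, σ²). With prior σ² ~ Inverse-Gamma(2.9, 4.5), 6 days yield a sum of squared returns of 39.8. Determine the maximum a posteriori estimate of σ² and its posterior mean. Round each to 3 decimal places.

Posterior: Inverse-Gamma(shape = 2.9+6/2 = 5.9, scale = 4.5+39.8/2 = 24.4).
Mode = β/(α+1) = 24.4/6.9 = 3.536.
Mean = β/(α−1) = 24.4/4.9 = 4.980.

MAP = 3.536, posterior mean = 4.980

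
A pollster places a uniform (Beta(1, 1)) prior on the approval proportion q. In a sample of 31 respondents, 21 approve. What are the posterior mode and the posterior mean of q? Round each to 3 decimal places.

q_MAP = 0.677, E[q|data] = 0.667

Posterior: Beta(1+21, 1+10) = Beta(22, 11).
Mode = (22−1)/(22+11−2) = 21/31 = 0.677.
With a flat prior the MAP equals the MLE, 21/31.
Mean = 22/(22+11) = 22/33 = 0.667.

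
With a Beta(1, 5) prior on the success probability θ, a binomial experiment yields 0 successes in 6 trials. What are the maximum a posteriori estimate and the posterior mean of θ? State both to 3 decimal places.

Posterior: Beta(1+0, 5+6) = Beta(1, 11).
Since α = 1 ≤ 1 and β > 1, the Beta density is monotone decreasing on [0,1]; the mode is at 0.
Mean = 1/(1+11) = 0.083.

MAP: 0.000. Posterior mean: 0.083.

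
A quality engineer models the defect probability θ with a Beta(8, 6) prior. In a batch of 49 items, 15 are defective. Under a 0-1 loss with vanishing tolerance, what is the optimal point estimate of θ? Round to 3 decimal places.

Posterior: Beta(8+15, 6+34) = Beta(23, 40).
Mode = (23−1)/(23+40−2) = 22/61 = 0.361.
Mean = 23/(23+40) = 23/63 = 0.365.
This is the posterior mode — the MAP estimate.

0.361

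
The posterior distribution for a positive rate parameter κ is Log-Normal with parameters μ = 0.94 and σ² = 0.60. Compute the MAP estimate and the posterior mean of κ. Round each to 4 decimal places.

MAP = 1.4049; posterior mean = 3.4556

Mode = exp(μ − σ²) = exp(0.34) = 1.4049.
Mean = exp(μ + σ²/2) = exp(1.240) = 3.4556.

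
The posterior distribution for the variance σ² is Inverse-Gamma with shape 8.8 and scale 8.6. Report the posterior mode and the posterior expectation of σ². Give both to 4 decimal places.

MAP = 0.8776, posterior mean = 1.1026

Mode = β/(α+1) = 8.6/9.8 = 0.8776.
Mean = β/(α−1) = 8.6/7.8 = 1.1026.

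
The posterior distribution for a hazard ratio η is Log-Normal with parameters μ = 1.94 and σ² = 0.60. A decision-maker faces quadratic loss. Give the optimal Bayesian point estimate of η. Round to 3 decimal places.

9.393

Mode = exp(μ − σ²) = exp(1.34) = 3.819.
Mean = exp(μ + σ²/2) = exp(2.240) = 9.393.
Quadratic loss ⇒ the optimal estimator is the posterior mean.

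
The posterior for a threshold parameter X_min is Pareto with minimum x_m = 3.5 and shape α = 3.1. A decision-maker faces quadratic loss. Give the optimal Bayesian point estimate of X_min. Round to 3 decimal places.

The Pareto density is strictly decreasing on [x_m, ∞), so the mode is x_m = 3.500.
Mean = α·x_m/(α−1) = 3.1·3.5/2.1 = 5.167.
Quadratic loss ⇒ the optimal estimator is the posterior mean.

5.167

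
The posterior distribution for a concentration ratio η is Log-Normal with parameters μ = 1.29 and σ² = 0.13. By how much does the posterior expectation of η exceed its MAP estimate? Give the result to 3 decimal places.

0.687

Mode = exp(μ − σ²) = exp(1.16) = 3.190.
Mean = exp(μ + σ²/2) = exp(1.355) = 3.877.
Difference = 3.877 − 3.190 = 0.687.
Mean > mode: the posterior has a right tail.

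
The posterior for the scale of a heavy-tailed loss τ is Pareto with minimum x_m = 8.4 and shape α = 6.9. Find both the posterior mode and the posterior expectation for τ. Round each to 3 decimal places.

MAP = 8.400, posterior mean = 9.824

The Pareto density is strictly decreasing on [x_m, ∞), so the mode is x_m = 8.400.
Mean = α·x_m/(α−1) = 6.9·8.4/5.9 = 9.824.
The posterior is right-skewed, so the mean exceeds the mode.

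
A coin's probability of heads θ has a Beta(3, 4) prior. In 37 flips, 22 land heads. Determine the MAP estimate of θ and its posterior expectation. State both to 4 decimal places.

Posterior: Beta(3+22, 4+15) = Beta(25, 19).
Mode = (25−1)/(25+19−2) = 24/42 = 0.5714.
Mean = 25/(25+19) = 25/44 = 0.5682.

MAP: 0.5714. Posterior mean: 0.5682.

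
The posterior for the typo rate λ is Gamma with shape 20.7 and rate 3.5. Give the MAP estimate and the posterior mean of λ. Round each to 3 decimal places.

Mode = (α−1)/β = 19.7/3.5 = 5.629.
Mean = α/β = 20.7/3.5 = 5.914.

MAP estimate = 5.629, posterior mean = 5.914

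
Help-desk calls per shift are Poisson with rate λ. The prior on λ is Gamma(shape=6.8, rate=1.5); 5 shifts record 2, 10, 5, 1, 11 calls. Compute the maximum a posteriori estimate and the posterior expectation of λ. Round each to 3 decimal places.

λ_MAP = 5.354, E[λ|data] = 5.508

Σ counts = 29. Posterior: Gamma(shape = 6.8+29 = 35.8, rate = 1.5+5 = 6.5).
Mode = (α−1)/β = 34.8/6.5 = 5.354.
Mean = α/β = 35.8/6.5 = 5.508.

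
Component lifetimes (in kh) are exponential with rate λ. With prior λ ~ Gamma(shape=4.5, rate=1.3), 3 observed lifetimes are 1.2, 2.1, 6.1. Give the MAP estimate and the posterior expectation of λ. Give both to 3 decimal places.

MAP = 0.607, posterior mean = 0.701

Σ times = 9.4. Posterior: Gamma(shape = 4.5+3 = 7.5, rate = 1.3+9.4 = 10.7).
Mode = (α−1)/β = 6.5/10.7 = 0.607.
Mean = α/β = 7.5/10.7 = 0.701.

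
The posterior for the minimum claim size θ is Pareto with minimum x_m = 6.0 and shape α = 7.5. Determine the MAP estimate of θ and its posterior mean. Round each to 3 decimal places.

θ_MAP = 6.000, E[θ|data] = 6.923

The Pareto density is strictly decreasing on [x_m, ∞), so the mode is x_m = 6.000.
Mean = α·x_m/(α−1) = 7.5·6.0/6.5 = 6.923.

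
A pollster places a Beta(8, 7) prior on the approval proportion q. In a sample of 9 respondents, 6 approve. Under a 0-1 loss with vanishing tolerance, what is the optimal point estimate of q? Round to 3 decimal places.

Posterior: Beta(8+6, 7+3) = Beta(14, 10).
Mode = (14−1)/(14+10−2) = 13/22 = 0.591.
Mean = 14/(14+10) = 14/24 = 0.583.
This is the posterior mode — the MAP estimate.

0.591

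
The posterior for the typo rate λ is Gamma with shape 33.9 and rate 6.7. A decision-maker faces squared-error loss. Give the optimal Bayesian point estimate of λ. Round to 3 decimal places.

Mode = (α−1)/β = 32.9/6.7 = 4.910.
Mean = α/β = 33.9/6.7 = 5.060.
Squared-error loss ⇒ the optimal estimator is the posterior mean.

5.060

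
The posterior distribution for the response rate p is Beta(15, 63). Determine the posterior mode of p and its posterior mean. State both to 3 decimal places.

MAP: 0.184. Posterior mean: 0.192.

Mode = (15−1)/(15+63−2) = 14/76 = 0.184.
Mean = 15/(15+63) = 15/78 = 0.192.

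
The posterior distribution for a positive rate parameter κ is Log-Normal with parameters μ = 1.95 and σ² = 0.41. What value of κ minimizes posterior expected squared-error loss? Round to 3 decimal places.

Mode = exp(μ − σ²) = exp(1.54) = 4.665.
Mean = exp(μ + σ²/2) = exp(2.155) = 8.628.
Squared-error loss ⇒ the optimal estimator is the posterior mean.

8.628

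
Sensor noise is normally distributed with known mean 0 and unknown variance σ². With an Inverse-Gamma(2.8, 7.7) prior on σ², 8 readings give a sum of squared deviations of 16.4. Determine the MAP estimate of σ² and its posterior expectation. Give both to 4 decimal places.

Posterior: Inverse-Gamma(shape = 2.8+8/2 = 6.8, scale = 7.7+16.4/2 = 15.9).
Mode = β/(α+1) = 15.9/7.8 = 2.0385.
Mean = β/(α−1) = 15.9/5.8 = 2.7414.
Mean > mode: the posterior has a right tail.

MAP: 2.0385. Posterior mean: 2.7414.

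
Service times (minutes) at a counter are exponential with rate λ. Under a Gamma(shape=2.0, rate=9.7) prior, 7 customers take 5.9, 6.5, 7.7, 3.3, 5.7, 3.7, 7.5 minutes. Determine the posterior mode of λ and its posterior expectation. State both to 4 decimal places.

Σ times = 40.3. Posterior: Gamma(shape = 2.0+7 = 9.0, rate = 9.7+40.3 = 50.0).
Mode = (α−1)/β = 8.0/50.0 = 0.1600.
Mean = α/β = 9.0/50.0 = 0.1800.

MAP: 0.1600. Posterior mean: 0.1800.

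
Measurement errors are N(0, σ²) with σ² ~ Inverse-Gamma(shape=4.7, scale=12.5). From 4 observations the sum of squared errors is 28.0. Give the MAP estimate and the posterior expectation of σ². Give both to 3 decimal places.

Posterior: Inverse-Gamma(shape = 4.7+4/2 = 6.7, scale = 12.5+28.0/2 = 26.5).
Mode = β/(α+1) = 26.5/7.7 = 3.442.
Mean = β/(α−1) = 26.5/5.7 = 4.649.
Mean > mode: the posterior has a right tail.

MAP = 3.442, posterior mean = 4.649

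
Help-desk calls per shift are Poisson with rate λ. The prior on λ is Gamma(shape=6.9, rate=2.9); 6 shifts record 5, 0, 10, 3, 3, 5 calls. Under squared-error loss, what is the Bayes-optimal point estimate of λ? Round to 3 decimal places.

Σ counts = 26. Posterior: Gamma(shape = 6.9+26 = 32.9, rate = 2.9+6 = 8.9).
Mode = (α−1)/β = 31.9/8.9 = 3.584.
Mean = α/β = 32.9/8.9 = 3.697.
Squared-error loss ⇒ the optimal estimator is the posterior mean.

3.697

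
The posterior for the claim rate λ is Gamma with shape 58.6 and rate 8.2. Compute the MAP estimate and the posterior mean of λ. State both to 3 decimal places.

MAP estimate = 7.024, posterior mean = 7.146

Mode = (α−1)/β = 57.6/8.2 = 7.024.
Mean = α/β = 58.6/8.2 = 7.146.
The mean is pulled above the mode by the posterior's right skew.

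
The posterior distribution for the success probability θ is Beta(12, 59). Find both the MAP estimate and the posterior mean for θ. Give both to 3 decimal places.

θ_MAP = 0.159, E[θ|data] = 0.169

Mode = (12−1)/(12+59−2) = 11/69 = 0.159.
Mean = 12/(12+59) = 12/71 = 0.169.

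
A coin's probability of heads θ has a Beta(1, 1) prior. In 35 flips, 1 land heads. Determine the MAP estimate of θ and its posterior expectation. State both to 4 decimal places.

Posterior: Beta(1+1, 1+34) = Beta(2, 35).
Mode = (2−1)/(2+35−2) = 1/35 = 0.0286.
With a flat prior the MAP equals the MLE, 1/35.
Mean = 2/(2+35) = 2/37 = 0.0541.

MAP estimate = 0.0286, posterior expectation = 0.0541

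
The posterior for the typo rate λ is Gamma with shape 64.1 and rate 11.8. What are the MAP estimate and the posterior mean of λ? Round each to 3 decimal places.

Mode = (α−1)/β = 63.1/11.8 = 5.347.
Mean = α/β = 64.1/11.8 = 5.432.

λ_MAP = 5.347, E[λ|data] = 5.432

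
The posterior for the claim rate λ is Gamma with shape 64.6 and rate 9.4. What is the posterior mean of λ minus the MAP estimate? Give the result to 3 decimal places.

0.106

Mode = (α−1)/β = 63.6/9.4 = 6.766.
Mean = α/β = 64.6/9.4 = 6.872.
Difference = 6.872 − 6.766 = 0.106.
The mean is pulled above the mode by the posterior's right skew.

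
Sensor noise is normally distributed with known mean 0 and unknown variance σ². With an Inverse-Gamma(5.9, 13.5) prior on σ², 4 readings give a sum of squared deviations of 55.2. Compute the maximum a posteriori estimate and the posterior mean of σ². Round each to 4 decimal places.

maximum a posteriori estimate = 4.6180, posterior mean = 5.9565

Posterior: Inverse-Gamma(shape = 5.9+4/2 = 7.9, scale = 13.5+55.2/2 = 41.1).
Mode = β/(α+1) = 41.1/8.9 = 4.6180.
Mean = β/(α−1) = 41.1/6.9 = 5.9565.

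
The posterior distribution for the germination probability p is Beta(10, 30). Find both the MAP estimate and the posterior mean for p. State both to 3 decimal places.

Mode = (10−1)/(10+30−2) = 9/38 = 0.237.
Mean = 10/(10+30) = 10/40 = 0.250.

MAP = 0.237, posterior mean = 0.250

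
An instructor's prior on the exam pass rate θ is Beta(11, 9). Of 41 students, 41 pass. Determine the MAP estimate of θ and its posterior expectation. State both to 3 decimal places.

Posterior: Beta(11+41, 9+0) = Beta(52, 9).
Mode = (52−1)/(52+9−2) = 51/59 = 0.864.
Mean = 52/(52+9) = 52/61 = 0.852.
The mean is pulled below the mode by the posterior's left skew.

MAP = 0.864; posterior mean = 0.852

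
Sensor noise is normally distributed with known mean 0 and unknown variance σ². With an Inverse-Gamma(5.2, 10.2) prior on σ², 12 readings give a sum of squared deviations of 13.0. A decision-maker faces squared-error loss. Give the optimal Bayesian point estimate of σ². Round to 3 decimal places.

Posterior: Inverse-Gamma(shape = 5.2+12/2 = 11.2, scale = 10.2+13.0/2 = 16.7).
Mode = β/(α+1) = 16.7/12.2 = 1.369.
Mean = β/(α−1) = 16.7/10.2 = 1.637.
Squared-error loss ⇒ the optimal estimator is the posterior mean.

1.637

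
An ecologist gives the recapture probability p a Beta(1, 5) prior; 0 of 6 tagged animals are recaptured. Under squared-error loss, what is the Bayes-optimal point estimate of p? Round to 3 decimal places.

Posterior: Beta(1+0, 5+6) = Beta(1, 11).
Since α = 1 ≤ 1 and β > 1, the Beta density is monotone decreasing on [0,1]; the mode is at 0.
Mean = 1/(1+11) = 0.083.
Squared-error loss ⇒ the optimal estimator is the posterior mean.

0.083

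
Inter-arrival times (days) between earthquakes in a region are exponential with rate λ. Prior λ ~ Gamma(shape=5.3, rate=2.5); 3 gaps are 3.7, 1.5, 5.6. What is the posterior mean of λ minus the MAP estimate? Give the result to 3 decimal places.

0.075

Σ times = 10.8. Posterior: Gamma(shape = 5.3+3 = 8.3, rate = 2.5+10.8 = 13.3).
Mode = (α−1)/β = 7.3/13.3 = 0.549.
Mean = α/β = 8.3/13.3 = 0.624.
Difference = 0.624 − 0.549 = 0.075.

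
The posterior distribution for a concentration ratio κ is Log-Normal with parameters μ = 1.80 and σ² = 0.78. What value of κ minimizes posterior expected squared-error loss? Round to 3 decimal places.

Mode = exp(μ − σ²) = exp(1.02) = 2.773.
Mean = exp(μ + σ²/2) = exp(2.190) = 8.935.
Squared-error loss ⇒ the optimal estimator is the posterior mean.

8.935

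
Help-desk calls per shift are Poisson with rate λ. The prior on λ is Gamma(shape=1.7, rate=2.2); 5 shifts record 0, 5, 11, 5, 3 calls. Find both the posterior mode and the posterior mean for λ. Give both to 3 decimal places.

MAP = 3.431; posterior mean = 3.569

Σ counts = 24. Posterior: Gamma(shape = 1.7+24 = 25.7, rate = 2.2+5 = 7.2).
Mode = (α−1)/β = 24.7/7.2 = 3.431.
Mean = α/β = 25.7/7.2 = 3.569.
The posterior is right-skewed, so the mean exceeds the mode.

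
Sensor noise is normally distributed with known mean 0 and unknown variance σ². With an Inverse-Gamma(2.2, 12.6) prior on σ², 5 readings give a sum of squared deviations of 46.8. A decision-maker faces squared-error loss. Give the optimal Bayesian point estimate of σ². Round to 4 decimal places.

9.7297

Posterior: Inverse-Gamma(shape = 2.2+5/2 = 4.7, scale = 12.6+46.8/2 = 36.0).
Mode = β/(α+1) = 36.0/5.7 = 6.3158.
Mean = β/(α−1) = 36.0/3.7 = 9.7297.
Squared-error loss ⇒ the optimal estimator is the posterior mean.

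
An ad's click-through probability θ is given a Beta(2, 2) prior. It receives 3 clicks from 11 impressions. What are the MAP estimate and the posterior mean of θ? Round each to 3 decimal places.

MAP estimate = 0.308, posterior mean = 0.333

Posterior: Beta(2+3, 2+8) = Beta(5, 10).
Mode = (5−1)/(5+10−2) = 4/13 = 0.308.
Mean = 5/(5+10) = 5/15 = 0.333.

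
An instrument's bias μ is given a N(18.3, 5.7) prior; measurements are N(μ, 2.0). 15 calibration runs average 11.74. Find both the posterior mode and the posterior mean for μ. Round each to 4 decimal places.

MAP = 11.8899, posterior mean = 11.8899

Posterior for μ is Normal. Precision-weighted mean: (1/5.7·18.3 + 15/2.0·11.74) / (1/5.7 + 15/2.0) = 11.8899.
A Normal posterior is symmetric, so mode = mean.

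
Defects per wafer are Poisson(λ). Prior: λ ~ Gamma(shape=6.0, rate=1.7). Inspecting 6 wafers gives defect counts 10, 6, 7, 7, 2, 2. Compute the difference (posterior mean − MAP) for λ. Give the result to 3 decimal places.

Σ counts = 34. Posterior: Gamma(shape = 6.0+34 = 40.0, rate = 1.7+6 = 7.7).
Mode = (α−1)/β = 39.0/7.7 = 5.065.
Mean = α/β = 40.0/7.7 = 5.195.
Difference = 5.195 − 5.065 = 0.130.
Mean > mode: the posterior has a right tail.

0.130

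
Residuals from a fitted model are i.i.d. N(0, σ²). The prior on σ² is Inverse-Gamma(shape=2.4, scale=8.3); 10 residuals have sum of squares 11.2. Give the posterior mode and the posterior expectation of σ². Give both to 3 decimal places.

σ²_MAP = 1.655, E[σ²|data] = 2.172

Posterior: Inverse-Gamma(shape = 2.4+10/2 = 7.4, scale = 8.3+11.2/2 = 13.9).
Mode = β/(α+1) = 13.9/8.4 = 1.655.
Mean = β/(α−1) = 13.9/6.4 = 2.172.
Right-skewed posterior ⇒ mode < mean.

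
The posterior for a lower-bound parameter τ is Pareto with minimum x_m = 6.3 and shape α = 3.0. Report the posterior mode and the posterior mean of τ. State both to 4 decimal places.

MAP: 6.3000. Posterior mean: 9.4500.

The Pareto density is strictly decreasing on [x_m, ∞), so the mode is x_m = 6.3000.
Mean = α·x_m/(α−1) = 3.0·6.3/2.0 = 9.4500.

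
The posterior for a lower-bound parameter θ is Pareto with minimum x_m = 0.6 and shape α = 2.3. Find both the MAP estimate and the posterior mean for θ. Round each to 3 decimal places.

The Pareto density is strictly decreasing on [x_m, ∞), so the mode is x_m = 0.600.
Mean = α·x_m/(α−1) = 2.3·0.6/1.3 = 1.062.

MAP = 0.600, posterior mean = 1.062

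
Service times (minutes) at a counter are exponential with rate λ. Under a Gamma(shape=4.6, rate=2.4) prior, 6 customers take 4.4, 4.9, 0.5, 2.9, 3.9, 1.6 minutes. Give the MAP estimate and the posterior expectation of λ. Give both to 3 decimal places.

MAP: 0.466. Posterior mean: 0.515.

Σ times = 18.2. Posterior: Gamma(shape = 4.6+6 = 10.6, rate = 2.4+18.2 = 20.6).
Mode = (α−1)/β = 9.6/20.6 = 0.466.
Mean = α/β = 10.6/20.6 = 0.515.
Right-skewed posterior ⇒ mode < mean.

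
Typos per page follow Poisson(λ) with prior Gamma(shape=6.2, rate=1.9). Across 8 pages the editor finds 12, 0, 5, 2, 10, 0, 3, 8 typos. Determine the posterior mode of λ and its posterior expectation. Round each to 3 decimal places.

MAP = 4.566, posterior mean = 4.667

Σ counts = 40. Posterior: Gamma(shape = 6.2+40 = 46.2, rate = 1.9+8 = 9.9).
Mode = (α−1)/β = 45.2/9.9 = 4.566.
Mean = α/β = 46.2/9.9 = 4.667.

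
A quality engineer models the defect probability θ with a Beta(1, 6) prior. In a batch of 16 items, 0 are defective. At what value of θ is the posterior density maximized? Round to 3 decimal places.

0.000

Posterior: Beta(1+0, 6+16) = Beta(1, 22).
Since α = 1 ≤ 1 and β > 1, the Beta density is monotone decreasing on [0,1]; the mode is at 0.
Mean = 1/(1+22) = 0.043.
This is the posterior mode — the MAP estimate.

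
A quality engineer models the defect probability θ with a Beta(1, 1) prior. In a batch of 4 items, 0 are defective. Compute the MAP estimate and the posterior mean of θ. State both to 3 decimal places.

Posterior: Beta(1+0, 1+4) = Beta(1, 5).
Since α = 1 ≤ 1 and β > 1, the Beta density is monotone decreasing on [0,1]; the mode is at 0.
Mean = 1/(1+5) = 0.167.
The posterior is right-skewed, so the mean exceeds the mode.

MAP estimate = 0.000, posterior mean = 0.167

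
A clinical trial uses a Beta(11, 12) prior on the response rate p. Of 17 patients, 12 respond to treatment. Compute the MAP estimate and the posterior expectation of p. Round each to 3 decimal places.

MAP estimate = 0.579, posterior expectation = 0.575

Posterior: Beta(11+12, 12+5) = Beta(23, 17).
Mode = (23−1)/(23+17−2) = 22/38 = 0.579.
Mean = 23/(23+17) = 23/40 = 0.575.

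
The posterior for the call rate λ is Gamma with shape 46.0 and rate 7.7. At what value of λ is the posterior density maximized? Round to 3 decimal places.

5.844

Mode = (α−1)/β = 45.0/7.7 = 5.844.
Mean = α/β = 46.0/7.7 = 5.974.
This is the posterior mode — the MAP estimate.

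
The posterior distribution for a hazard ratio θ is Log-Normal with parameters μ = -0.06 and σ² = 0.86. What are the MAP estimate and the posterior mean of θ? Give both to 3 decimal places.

Mode = exp(μ − σ²) = exp(-0.92) = 0.399.
Mean = exp(μ + σ²/2) = exp(0.370) = 1.448.
The posterior is right-skewed, so the mean exceeds the mode.

MAP = 0.399, posterior mean = 1.448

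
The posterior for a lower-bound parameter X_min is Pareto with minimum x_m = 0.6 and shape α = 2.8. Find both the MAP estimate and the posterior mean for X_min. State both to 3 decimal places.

X_min_MAP = 0.600, E[X_min|data] = 0.933

The Pareto density is strictly decreasing on [x_m, ∞), so the mode is x_m = 0.600.
Mean = α·x_m/(α−1) = 2.8·0.6/1.8 = 0.933.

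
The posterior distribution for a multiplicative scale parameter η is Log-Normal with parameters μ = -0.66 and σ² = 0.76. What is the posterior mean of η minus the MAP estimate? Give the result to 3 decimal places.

Mode = exp(μ − σ²) = exp(-1.42) = 0.242.
Mean = exp(μ + σ²/2) = exp(-0.280) = 0.756.
Difference = 0.756 − 0.242 = 0.514.

0.514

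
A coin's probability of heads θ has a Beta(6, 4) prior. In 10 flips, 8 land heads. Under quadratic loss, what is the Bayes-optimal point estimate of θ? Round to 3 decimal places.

Posterior: Beta(6+8, 4+2) = Beta(14, 6).
Mode = (14−1)/(14+6−2) = 13/18 = 0.722.
Mean = 14/(14+6) = 14/20 = 0.700.
Quadratic loss ⇒ the optimal estimator is the posterior mean.

0.700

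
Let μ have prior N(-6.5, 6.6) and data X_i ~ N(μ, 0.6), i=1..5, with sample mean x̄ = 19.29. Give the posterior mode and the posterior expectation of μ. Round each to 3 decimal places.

posterior mode = 18.829, posterior expectation = 18.829

Posterior for μ is Normal. Precision-weighted mean: (1/6.6·-6.5 + 5/0.6·19.29) / (1/6.6 + 5/0.6) = 18.829.
A Normal posterior is symmetric, so mode = mean.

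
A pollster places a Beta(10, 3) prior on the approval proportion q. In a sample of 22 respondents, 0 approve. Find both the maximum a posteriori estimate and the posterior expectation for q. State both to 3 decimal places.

maximum a posteriori estimate = 0.273, posterior expectation = 0.286

Posterior: Beta(10+0, 3+22) = Beta(10, 25).
Mode = (10−1)/(10+25−2) = 9/33 = 0.273.
Mean = 10/(10+25) = 10/35 = 0.286.
The mean is pulled above the mode by the posterior's right skew.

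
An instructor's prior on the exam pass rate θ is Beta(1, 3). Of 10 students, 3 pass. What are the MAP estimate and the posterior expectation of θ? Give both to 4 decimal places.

MAP: 0.2500. Posterior mean: 0.2857.

Posterior: Beta(1+3, 3+7) = Beta(4, 10).
Mode = (4−1)/(4+10−2) = 3/12 = 0.2500.
Mean = 4/(4+10) = 4/14 = 0.2857.
Mean > mode: the posterior has a right tail.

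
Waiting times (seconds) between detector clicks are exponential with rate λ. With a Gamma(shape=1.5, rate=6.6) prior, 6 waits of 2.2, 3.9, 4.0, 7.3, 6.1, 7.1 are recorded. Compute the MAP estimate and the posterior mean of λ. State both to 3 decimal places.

MAP estimate = 0.175, posterior mean = 0.202

Σ times = 30.6. Posterior: Gamma(shape = 1.5+6 = 7.5, rate = 6.6+30.6 = 37.2).
Mode = (α−1)/β = 6.5/37.2 = 0.175.
Mean = α/β = 7.5/37.2 = 0.202.
The mean is pulled above the mode by the posterior's right skew.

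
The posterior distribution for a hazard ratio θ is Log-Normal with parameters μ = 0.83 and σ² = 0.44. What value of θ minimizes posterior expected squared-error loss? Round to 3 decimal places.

Mode = exp(μ − σ²) = exp(0.39) = 1.477.
Mean = exp(μ + σ²/2) = exp(1.050) = 2.858.
Squared-error loss ⇒ the optimal estimator is the posterior mean.

2.858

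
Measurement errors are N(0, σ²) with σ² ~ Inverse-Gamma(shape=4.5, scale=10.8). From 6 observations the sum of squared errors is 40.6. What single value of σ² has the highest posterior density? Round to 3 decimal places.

3.659

Posterior: Inverse-Gamma(shape = 4.5+6/2 = 7.5, scale = 10.8+40.6/2 = 31.1).
Mode = β/(α+1) = 31.1/8.5 = 3.659.
Mean = β/(α−1) = 31.1/6.5 = 4.785.
This is the posterior mode — the MAP estimate.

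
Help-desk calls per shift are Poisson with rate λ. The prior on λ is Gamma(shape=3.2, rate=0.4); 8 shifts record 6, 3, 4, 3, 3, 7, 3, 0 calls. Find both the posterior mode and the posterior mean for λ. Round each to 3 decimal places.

Σ counts = 29. Posterior: Gamma(shape = 3.2+29 = 32.2, rate = 0.4+8 = 8.4).
Mode = (α−1)/β = 31.2/8.4 = 3.714.
Mean = α/β = 32.2/8.4 = 3.833.
Right-skewed posterior ⇒ mode < mean.

λ_MAP = 3.714, E[λ|data] = 3.833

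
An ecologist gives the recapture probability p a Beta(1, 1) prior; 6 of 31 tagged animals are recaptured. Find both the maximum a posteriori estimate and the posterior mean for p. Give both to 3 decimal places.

Posterior: Beta(1+6, 1+25) = Beta(7, 26).
Mode = (7−1)/(7+26−2) = 6/31 = 0.194.
With a flat prior the MAP equals the MLE, 6/31.
Mean = 7/(7+26) = 7/33 = 0.212.

MAP: 0.194. Posterior mean: 0.212.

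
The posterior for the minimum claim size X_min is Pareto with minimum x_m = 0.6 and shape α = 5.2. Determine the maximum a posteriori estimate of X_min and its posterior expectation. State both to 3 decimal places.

MAP: 0.600. Posterior mean: 0.743.

The Pareto density is strictly decreasing on [x_m, ∞), so the mode is x_m = 0.600.
Mean = α·x_m/(α−1) = 5.2·0.6/4.2 = 0.743.
The posterior is right-skewed, so the mean exceeds the mode.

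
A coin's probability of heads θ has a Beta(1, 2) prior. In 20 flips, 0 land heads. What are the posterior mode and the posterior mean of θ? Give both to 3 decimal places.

MAP = 0.000, posterior mean = 0.043

Posterior: Beta(1+0, 2+20) = Beta(1, 22).
Since α = 1 ≤ 1 and β > 1, the Beta density is monotone decreasing on [0,1]; the mode is at 0.
Mean = 1/(1+22) = 0.043.
The mean is pulled above the mode by the posterior's right skew.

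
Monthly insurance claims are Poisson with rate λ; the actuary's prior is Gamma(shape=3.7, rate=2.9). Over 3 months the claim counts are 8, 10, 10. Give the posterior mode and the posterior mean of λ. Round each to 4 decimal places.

Σ counts = 28. Posterior: Gamma(shape = 3.7+28 = 31.7, rate = 2.9+3 = 5.9).
Mode = (α−1)/β = 30.7/5.9 = 5.2034.
Mean = α/β = 31.7/5.9 = 5.3729.

posterior mode = 5.2034, posterior mean = 5.3729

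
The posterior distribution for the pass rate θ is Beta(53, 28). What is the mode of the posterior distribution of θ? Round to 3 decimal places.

Mode = (53−1)/(53+28−2) = 52/79 = 0.658.
Mean = 53/(53+28) = 53/81 = 0.654.
This is the posterior mode — the MAP estimate.

0.658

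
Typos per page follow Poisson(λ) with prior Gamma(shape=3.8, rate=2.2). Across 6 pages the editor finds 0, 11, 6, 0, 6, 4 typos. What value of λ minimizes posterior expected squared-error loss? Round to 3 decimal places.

3.756

Σ counts = 27. Posterior: Gamma(shape = 3.8+27 = 30.8, rate = 2.2+6 = 8.2).
Mode = (α−1)/β = 29.8/8.2 = 3.634.
Mean = α/β = 30.8/8.2 = 3.756.
Squared-error loss ⇒ the optimal estimator is the posterior mean.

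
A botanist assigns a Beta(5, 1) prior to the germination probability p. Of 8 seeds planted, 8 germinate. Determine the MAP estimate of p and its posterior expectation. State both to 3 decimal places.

MAP = 1.000; posterior mean = 0.929

Posterior: Beta(5+8, 1+0) = Beta(13, 1).
Since β = 1 ≤ 1 and α > 1, the Beta density is monotone increasing on [0,1]; the mode is at 1.
Mean = 13/(13+1) = 0.929.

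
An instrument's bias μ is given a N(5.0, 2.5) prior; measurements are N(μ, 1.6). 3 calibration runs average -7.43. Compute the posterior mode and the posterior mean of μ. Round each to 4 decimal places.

MAP = -5.2445; posterior mean = -5.2445

Posterior for μ is Normal. Precision-weighted mean: (1/2.5·5.0 + 3/1.6·-7.43) / (1/2.5 + 3/1.6) = -5.2445.
A Normal posterior is symmetric, so mode = mean.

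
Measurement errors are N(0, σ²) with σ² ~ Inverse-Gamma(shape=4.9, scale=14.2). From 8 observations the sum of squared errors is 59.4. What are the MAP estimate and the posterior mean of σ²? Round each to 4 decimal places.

Posterior: Inverse-Gamma(shape = 4.9+8/2 = 8.9, scale = 14.2+59.4/2 = 43.9).
Mode = β/(α+1) = 43.9/9.9 = 4.4343.
Mean = β/(α−1) = 43.9/7.9 = 5.5570.
The mean is pulled above the mode by the posterior's right skew.

MAP = 4.4343, posterior mean = 5.5570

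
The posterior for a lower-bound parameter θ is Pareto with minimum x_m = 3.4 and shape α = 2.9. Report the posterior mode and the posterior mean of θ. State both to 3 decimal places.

MAP: 3.400. Posterior mean: 5.189.

The Pareto density is strictly decreasing on [x_m, ∞), so the mode is x_m = 3.400.
Mean = α·x_m/(α−1) = 2.9·3.4/1.9 = 5.189.
Mean > mode: the posterior has a right tail.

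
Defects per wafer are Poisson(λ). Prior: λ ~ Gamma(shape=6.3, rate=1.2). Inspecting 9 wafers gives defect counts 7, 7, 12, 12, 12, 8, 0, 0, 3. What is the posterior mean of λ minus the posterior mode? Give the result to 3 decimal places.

Σ counts = 61. Posterior: Gamma(shape = 6.3+61 = 67.3, rate = 1.2+9 = 10.2).
Mode = (α−1)/β = 66.3/10.2 = 6.500.
Mean = α/β = 67.3/10.2 = 6.598.
Difference = 6.598 − 6.500 = 0.098.

0.098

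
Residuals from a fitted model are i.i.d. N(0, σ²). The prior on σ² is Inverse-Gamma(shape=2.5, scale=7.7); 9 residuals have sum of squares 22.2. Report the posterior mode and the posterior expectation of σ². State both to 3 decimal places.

σ²_MAP = 2.350, E[σ²|data] = 3.133

Posterior: Inverse-Gamma(shape = 2.5+9/2 = 7.0, scale = 7.7+22.2/2 = 18.8).
Mode = β/(α+1) = 18.8/8.0 = 2.350.
Mean = β/(α−1) = 18.8/6.0 = 3.133.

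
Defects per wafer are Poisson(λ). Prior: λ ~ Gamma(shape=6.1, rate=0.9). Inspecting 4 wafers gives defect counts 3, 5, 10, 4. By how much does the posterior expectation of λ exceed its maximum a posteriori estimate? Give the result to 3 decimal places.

Σ counts = 22. Posterior: Gamma(shape = 6.1+22 = 28.1, rate = 0.9+4 = 4.9).
Mode = (α−1)/β = 27.1/4.9 = 5.531.
Mean = α/β = 28.1/4.9 = 5.735.
Difference = 5.735 − 5.531 = 0.204.

0.204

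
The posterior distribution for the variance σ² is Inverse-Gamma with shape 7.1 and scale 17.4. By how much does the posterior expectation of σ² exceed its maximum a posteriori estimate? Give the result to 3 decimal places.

0.704

Mode = β/(α+1) = 17.4/8.1 = 2.148.
Mean = β/(α−1) = 17.4/6.1 = 2.852.
Difference = 2.852 − 2.148 = 0.704.
Right-skewed posterior ⇒ mode < mean.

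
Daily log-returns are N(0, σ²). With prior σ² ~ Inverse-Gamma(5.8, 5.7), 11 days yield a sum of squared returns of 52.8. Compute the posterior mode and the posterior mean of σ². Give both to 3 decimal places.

Posterior: Inverse-Gamma(shape = 5.8+11/2 = 11.3, scale = 5.7+52.8/2 = 32.1).
Mode = β/(α+1) = 32.1/12.3 = 2.610.
Mean = β/(α−1) = 32.1/10.3 = 3.117.
Right-skewed posterior ⇒ mode < mean.

MAP = 2.610, posterior mean = 3.117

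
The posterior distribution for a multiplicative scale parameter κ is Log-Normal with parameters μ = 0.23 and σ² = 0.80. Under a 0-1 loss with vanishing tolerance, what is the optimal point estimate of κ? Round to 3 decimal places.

Mode = exp(μ − σ²) = exp(-0.57) = 0.566.
Mean = exp(μ + σ²/2) = exp(0.630) = 1.878.
This is the posterior mode — the MAP estimate.

0.566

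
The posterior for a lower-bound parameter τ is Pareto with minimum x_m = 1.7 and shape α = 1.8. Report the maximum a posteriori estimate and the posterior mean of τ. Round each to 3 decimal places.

The Pareto density is strictly decreasing on [x_m, ∞), so the mode is x_m = 1.700.
Mean = α·x_m/(α−1) = 1.8·1.7/0.8 = 3.825.

τ_MAP = 1.700, E[τ|data] = 3.825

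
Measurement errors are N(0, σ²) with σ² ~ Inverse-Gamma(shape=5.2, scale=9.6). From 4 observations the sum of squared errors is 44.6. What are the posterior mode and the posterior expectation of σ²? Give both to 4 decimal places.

Posterior: Inverse-Gamma(shape = 5.2+4/2 = 7.2, scale = 9.6+44.6/2 = 31.9).
Mode = β/(α+1) = 31.9/8.2 = 3.8902.
Mean = β/(α−1) = 31.9/6.2 = 5.1452.

MAP = 3.8902, posterior mean = 5.1452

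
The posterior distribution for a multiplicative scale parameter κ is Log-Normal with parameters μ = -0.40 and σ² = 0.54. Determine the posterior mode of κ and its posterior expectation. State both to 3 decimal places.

MAP = 0.391, posterior mean = 0.878

Mode = exp(μ − σ²) = exp(-0.94) = 0.391.
Mean = exp(μ + σ²/2) = exp(-0.130) = 0.878.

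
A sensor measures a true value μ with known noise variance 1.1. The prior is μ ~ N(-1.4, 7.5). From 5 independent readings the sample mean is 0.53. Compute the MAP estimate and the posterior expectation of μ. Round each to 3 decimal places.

MAP = 0.475; posterior mean = 0.475

Posterior for μ is Normal. Precision-weighted mean: (1/7.5·-1.4 + 5/1.1·0.53) / (1/7.5 + 5/1.1) = 0.475.
A Normal posterior is symmetric, so mode = mean.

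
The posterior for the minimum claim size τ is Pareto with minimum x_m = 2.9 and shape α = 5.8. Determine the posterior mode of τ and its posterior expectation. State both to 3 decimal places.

The Pareto density is strictly decreasing on [x_m, ∞), so the mode is x_m = 2.900.
Mean = α·x_m/(α−1) = 5.8·2.9/4.8 = 3.504.
Right-skewed posterior ⇒ mode < mean.

MAP = 2.900; posterior mean = 3.504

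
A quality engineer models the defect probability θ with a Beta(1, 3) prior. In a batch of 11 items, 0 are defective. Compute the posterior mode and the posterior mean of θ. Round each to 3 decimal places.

Posterior: Beta(1+0, 3+11) = Beta(1, 14).
Since α = 1 ≤ 1 and β > 1, the Beta density is monotone decreasing on [0,1]; the mode is at 0.
Mean = 1/(1+14) = 0.067.

posterior mode = 0.000, posterior mean = 0.067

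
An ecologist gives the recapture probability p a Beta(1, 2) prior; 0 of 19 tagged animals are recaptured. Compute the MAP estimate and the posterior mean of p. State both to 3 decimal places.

Posterior: Beta(1+0, 2+19) = Beta(1, 21).
Since α = 1 ≤ 1 and β > 1, the Beta density is monotone decreasing on [0,1]; the mode is at 0.
Mean = 1/(1+21) = 0.045.

MAP = 0.000; posterior mean = 0.045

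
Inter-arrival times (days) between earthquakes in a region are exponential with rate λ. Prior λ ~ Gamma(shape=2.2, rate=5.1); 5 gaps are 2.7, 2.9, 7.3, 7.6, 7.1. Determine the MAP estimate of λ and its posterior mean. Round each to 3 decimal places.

MAP = 0.190, posterior mean = 0.220

Σ times = 27.6. Posterior: Gamma(shape = 2.2+5 = 7.2, rate = 5.1+27.6 = 32.7).
Mode = (α−1)/β = 6.2/32.7 = 0.190.
Mean = α/β = 7.2/32.7 = 0.220.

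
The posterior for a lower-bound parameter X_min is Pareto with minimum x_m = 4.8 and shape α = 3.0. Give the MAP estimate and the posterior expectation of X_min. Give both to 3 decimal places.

MAP = 4.800; posterior mean = 7.200

The Pareto density is strictly decreasing on [x_m, ∞), so the mode is x_m = 4.800.
Mean = α·x_m/(α−1) = 3.0·4.8/2.0 = 7.200.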